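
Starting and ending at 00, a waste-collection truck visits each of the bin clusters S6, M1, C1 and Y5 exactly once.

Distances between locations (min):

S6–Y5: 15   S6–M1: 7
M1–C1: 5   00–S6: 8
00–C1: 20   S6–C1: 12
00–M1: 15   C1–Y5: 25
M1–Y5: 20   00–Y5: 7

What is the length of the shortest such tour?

52 min — the shortest possible round trip.

With 4 stops there are 4!/2 = 12 distinct round trips (a route and its reverse cost the same).
00 → S6 → M1 → C1 → Y5 → 00: 8+7+5+25+7 = 52
00 → S6 → M1 → Y5 → C1 → 00: 8+7+20+25+20 = 80
00 → S6 → C1 → M1 → Y5 → 00: 8+12+5+20+7 = 52
00 → S6 → C1 → Y5 → M1 → 00: 8+12+25+20+15 = 80
00 → S6 → Y5 → M1 → C1 → 00: 8+15+20+5+20 = 68
00 → S6 → Y5 → C1 → M1 → 00: 8+15+25+5+15 = 68
00 → M1 → S6 → C1 → Y5 → 00: 15+7+12+25+7 = 66
00 → M1 → S6 → Y5 → C1 → 00: 15+7+15+25+20 = 82
00 → M1 → C1 → S6 → Y5 → 00: 15+5+12+15+7 = 54
00 → M1 → Y5 → S6 → C1 → 00: 15+20+15+12+20 = 82
00 → C1 → S6 → M1 → Y5 → 00: 20+12+7+20+7 = 66
00 → C1 → M1 → S6 → Y5 → 00: 20+5+7+15+7 = 54
The minimum is 52.
One optimal route: 00 → S6 → M1 → C1 → Y5 → 00 (or its reverse).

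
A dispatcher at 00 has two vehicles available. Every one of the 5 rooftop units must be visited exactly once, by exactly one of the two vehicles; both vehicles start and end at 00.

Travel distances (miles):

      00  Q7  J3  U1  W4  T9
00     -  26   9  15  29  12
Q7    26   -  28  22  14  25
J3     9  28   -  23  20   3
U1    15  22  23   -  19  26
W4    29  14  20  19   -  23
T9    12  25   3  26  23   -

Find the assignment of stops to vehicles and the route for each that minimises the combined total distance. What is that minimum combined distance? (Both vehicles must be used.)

There are 2^4 − 1 = 15 ways to divide the 5 stops into two non-empty groups. For each, the best each vehicle can do is its own shortest tour through its group:
  {Q7} + {J3, U1, W4, T9}: 52 + 69 = 121
  {J3} + {Q7, U1, W4, T9}: 18 + 85 = 103
  {Q7, J3} + {U1, W4, T9}: 63 + 69 = 132
  {U1} + {Q7, J3, W4, T9}: 30 + 75 = 105
  {Q7, U1} + {J3, W4, T9}: 63 + 64 = 127
  {J3, U1} + {Q7, W4, T9}: 47 + 75 = 122
  … (15 splits in total)
  {Q7, U1, W4} + {J3, T9}: 74 + 24 = 98  ← best
Best: vehicle 1 00 → Q7 → W4 → U1 → 00 = 74; vehicle 2 00 → J3 → T9 → 00 = 24; combined 98.

Minimum combined distance: 98 miles.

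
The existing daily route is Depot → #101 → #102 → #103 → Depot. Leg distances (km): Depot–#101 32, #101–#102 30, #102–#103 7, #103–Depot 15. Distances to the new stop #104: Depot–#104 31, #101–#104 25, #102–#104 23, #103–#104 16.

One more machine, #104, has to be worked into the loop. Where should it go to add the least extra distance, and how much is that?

Minimum extra distance: 18 km, inserting #104 between #101 and #102.

Insertion cost between consecutive stops i–j is d(i,#104) + d(#104,j) − d(i,j):
  between Depot and #101: 31 + 25 − 32 = 24
  between #101 and #102: 25 + 23 − 30 = 18
  between #102 and #103: 23 + 16 − 7 = 32
  between #103 and Depot: 16 + 31 − 15 = 32
Cheapest insertion is between #101 and #102, adding 18.
New total = 84 + 18 = 102.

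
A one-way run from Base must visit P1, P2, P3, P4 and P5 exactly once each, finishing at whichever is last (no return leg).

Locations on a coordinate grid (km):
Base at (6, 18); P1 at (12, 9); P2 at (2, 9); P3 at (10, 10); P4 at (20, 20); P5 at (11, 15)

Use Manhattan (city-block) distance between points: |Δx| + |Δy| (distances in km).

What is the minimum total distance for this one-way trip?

46 km — the minimum one-way total.

There are 5! = 120 possible orderings.
Base - P1 - P2 - P3 - P4 - P5: 15+10+9+20+14 = 68
Base - P1 - P2 - P3 - P5 - P4: 15+10+9+6+14 = 54
Base - P1 - P2 - P4 - P3 - P5: 15+10+29+20+6 = 80
Base - P1 - P2 - P4 - P5 - P3: 15+10+29+14+6 = 74
Base - P1 - P2 - P5 - P3 - P4: 15+10+15+6+20 = 66
Base - P1 - P2 - P5 - P4 - P3: 15+10+15+14+20 = 74
Base - P1 - P3 - P2 - P4 - P5: 15+3+9+29+14 = 70
Base - P1 - P3 - P2 - P5 - P4: 15+3+9+15+14 = 56
Base - P1 - P3 - P4 - P2 - P5: 15+3+20+29+15 = 82
Base - P1 - P3 - P4 - P5 - P2: 15+3+20+14+15 = 67
Base - P1 - P3 - P5 - P2 - P4: 15+3+6+15+29 = 68
Base - P1 - P3 - P5 - P4 - P2: 15+3+6+14+29 = 67
Base - P1 - P4 - P2 - P3 - P5: 15+19+29+9+6 = 78
Base - P1 - P4 - P2 - P5 - P3: 15+19+29+15+6 = 84
… (106 more)
Base - P2 - P1 - P3 - P5 - P4: 13+10+3+6+14 = 46  ← best
The minimum is 46.
One shortest path: Base → P2 → P1 → P3 → P5 → P4.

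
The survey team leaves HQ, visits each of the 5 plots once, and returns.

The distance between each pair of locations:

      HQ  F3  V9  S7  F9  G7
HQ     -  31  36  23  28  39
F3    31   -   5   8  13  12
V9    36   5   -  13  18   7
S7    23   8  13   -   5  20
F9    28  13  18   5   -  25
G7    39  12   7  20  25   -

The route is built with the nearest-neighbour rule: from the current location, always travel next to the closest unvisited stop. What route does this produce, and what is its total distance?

HQ → [S7:23 / F9:28 / F3:31 / V9:36 / G7:39] → S7 (23)
S7 → [F9:5 / F3:8 / V9:13 / G7:20] → F9 (5)
F9 → [F3:13 / V9:18 / G7:25] → F3 (13)
F3 → [V9:5 / G7:12] → V9 (5)
V9 → [G7:7] → G7 (7)
Return G7→HQ: 39.
Total = 23 + 5 + 13 + 5 + 7 + 39 = 92.

Total distance 92 via the nearest-neighbour route HQ → S7 → F9 → F3 → V9 → G7 → HQ.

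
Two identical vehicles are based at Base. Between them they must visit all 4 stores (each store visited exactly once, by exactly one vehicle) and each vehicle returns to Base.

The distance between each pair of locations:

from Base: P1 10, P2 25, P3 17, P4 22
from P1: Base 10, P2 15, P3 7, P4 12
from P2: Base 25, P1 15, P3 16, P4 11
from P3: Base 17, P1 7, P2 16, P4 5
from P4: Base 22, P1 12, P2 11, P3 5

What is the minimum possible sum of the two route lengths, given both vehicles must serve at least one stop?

Try each way of splitting the stops between the two vehicles (each non-empty) and, for each split, find the best tour for each vehicle:
  {P1} + {P2, P3, P4}: 20 + 58 = 78
  {P2} + {P1, P3, P4}: 50 + 44 = 94
  {P1, P2} + {P3, P4}: 50 + 44 = 94
  {P3} + {P1, P2, P4}: 34 + 58 = 92
  {P1, P3} + {P2, P4}: 34 + 58 = 92
  {P2, P3} + {P1, P4}: 58 + 44 = 102
  … (7 splits in total)
Best: vehicle 1 Base → P1 → Base = 20; vehicle 2 Base → P2 → P4 → P3 → Base = 58; combined 78.

Minimum combined distance: 78.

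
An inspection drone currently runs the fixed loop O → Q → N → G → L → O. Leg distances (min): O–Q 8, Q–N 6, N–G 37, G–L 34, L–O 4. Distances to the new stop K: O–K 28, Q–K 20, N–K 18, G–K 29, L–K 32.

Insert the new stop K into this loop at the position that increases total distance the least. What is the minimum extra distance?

Insertion cost between consecutive stops i–j is d(i,K) + d(K,j) − d(i,j):
  between O and Q: 28 + 20 − 8 = 40
  between Q and N: 20 + 18 − 6 = 32
  between N and G: 18 + 29 − 37 = 10
  between G and L: 29 + 32 − 34 = 27
  between L and O: 32 + 28 − 4 = 56
Cheapest insertion is between N and G, adding 10.
New total = 89 + 10 = 99.

+10 min — insert K between N and G.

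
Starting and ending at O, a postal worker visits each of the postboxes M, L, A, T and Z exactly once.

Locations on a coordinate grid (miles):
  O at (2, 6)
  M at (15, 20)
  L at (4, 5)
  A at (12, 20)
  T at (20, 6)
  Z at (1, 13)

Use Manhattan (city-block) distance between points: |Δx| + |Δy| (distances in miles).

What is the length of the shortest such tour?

O - M - L - A - T - Z - O: 27+26+23+22+26+8 = 132
O - M - L - A - Z - T - O: 27+26+23+18+26+18 = 138
O - M - L - T - A - Z - O: 27+26+17+22+18+8 = 118
O - M - L - T - Z - A - O: 27+26+17+26+18+24 = 138
O - M - L - Z - A - T - O: 27+26+11+18+22+18 = 122
O - M - L - Z - T - A - O: 27+26+11+26+22+24 = 136
O - M - A - L - T - Z - O: 27+3+23+17+26+8 = 104
O - M - A - L - Z - T - O: 27+3+23+11+26+18 = 108
O - M - A - T - L - Z - O: 27+3+22+17+11+8 = 88
O - M - A - T - Z - L - O: 27+3+22+26+11+3 = 92
O - M - A - Z - L - T - O: 27+3+18+11+17+18 = 94
O - M - A - Z - T - L - O: 27+3+18+26+17+3 = 94
O - M - T - L - A - Z - O: 27+19+17+23+18+8 = 112
O - M - T - L - Z - A - O: 27+19+17+11+18+24 = 116
… (46 more)
O - L - T - M - A - Z - O: 3+17+19+3+18+8 = 68  ← best
The minimum is 68.
One optimal route: O → L → T → M → A → Z → O (or its reverse).

Minimum total distance: 68 miles.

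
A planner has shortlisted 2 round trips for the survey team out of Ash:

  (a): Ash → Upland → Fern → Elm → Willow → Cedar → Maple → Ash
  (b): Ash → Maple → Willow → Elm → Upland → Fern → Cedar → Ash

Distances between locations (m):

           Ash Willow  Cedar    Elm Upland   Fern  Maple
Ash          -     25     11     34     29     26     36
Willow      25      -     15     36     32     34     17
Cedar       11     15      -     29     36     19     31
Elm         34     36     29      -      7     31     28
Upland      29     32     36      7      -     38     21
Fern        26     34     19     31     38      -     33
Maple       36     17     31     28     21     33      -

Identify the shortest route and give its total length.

(a): 29 + 38 + 31 + 36 + 15 + 31 + 36 = 216
(b): 36 + 17 + 36 + 7 + 38 + 19 + 11 = 164

Shortest is (b), total 164 m.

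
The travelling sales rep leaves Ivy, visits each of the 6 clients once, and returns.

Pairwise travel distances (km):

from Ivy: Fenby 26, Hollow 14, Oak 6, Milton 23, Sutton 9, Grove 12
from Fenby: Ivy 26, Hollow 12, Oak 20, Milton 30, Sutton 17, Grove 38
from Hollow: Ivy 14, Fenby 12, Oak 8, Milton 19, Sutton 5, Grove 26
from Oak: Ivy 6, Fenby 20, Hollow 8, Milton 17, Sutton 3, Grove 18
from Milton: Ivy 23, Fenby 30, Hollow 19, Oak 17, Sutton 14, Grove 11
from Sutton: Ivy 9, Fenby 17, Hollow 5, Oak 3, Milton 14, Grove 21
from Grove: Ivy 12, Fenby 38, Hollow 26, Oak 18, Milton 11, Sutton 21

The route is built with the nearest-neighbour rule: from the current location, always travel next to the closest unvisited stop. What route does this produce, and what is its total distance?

Nearest-neighbour total = 79 km; route Ivy → Oak → Sutton → Hollow → Fenby → Milton → Grove → Ivy.

Ivy → [Oak:6 / Sutton:9 / Grove:12 / Hollow:14 / Milton:23 / Fenby:26] → Oak (6)
Oak → [Sutton:3 / Hollow:8 / Milton:17 / Grove:18 / Fenby:20] → Sutton (3)
Sutton → [Hollow:5 / Milton:14 / Fenby:17 / Grove:21] → Hollow (5)
Hollow → [Fenby:12 / Milton:19 / Grove:26] → Fenby (12)
Fenby → [Milton:30 / Grove:38] → Milton (30)
Milton → [Grove:11] → Grove (11)
Return Grove→Ivy: 12.
Total = 6 + 3 + 5 + 12 + 30 + 11 + 12 = 79.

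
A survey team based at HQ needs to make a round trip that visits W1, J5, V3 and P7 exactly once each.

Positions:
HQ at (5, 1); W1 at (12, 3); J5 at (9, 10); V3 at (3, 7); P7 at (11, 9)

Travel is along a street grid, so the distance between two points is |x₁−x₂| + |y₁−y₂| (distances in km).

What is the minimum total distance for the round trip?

With 4 stops there are 4!/2 = 12 distinct round trips (a route and its reverse cost the same).
HQ → W1 → J5 → V3 → P7 → HQ: 9+10+9+10+14 = 52
HQ → W1 → J5 → P7 → V3 → HQ: 9+10+3+10+8 = 40
HQ → W1 → V3 → J5 → P7 → HQ: 9+13+9+3+14 = 48
HQ → W1 → V3 → P7 → J5 → HQ: 9+13+10+3+13 = 48
HQ → W1 → P7 → J5 → V3 → HQ: 9+7+3+9+8 = 36
HQ → W1 → P7 → V3 → J5 → HQ: 9+7+10+9+13 = 48
HQ → J5 → W1 → V3 → P7 → HQ: 13+10+13+10+14 = 60
HQ → J5 → W1 → P7 → V3 → HQ: 13+10+7+10+8 = 48
HQ → J5 → V3 → W1 → P7 → HQ: 13+9+13+7+14 = 56
HQ → J5 → P7 → W1 → V3 → HQ: 13+3+7+13+8 = 44
HQ → V3 → W1 → J5 → P7 → HQ: 8+13+10+3+14 = 48
HQ → V3 → J5 → W1 → P7 → HQ: 8+9+10+7+14 = 48
The minimum is 36.
One optimal route: HQ → W1 → P7 → J5 → V3 → HQ (or its reverse).

Minimum total distance: 36 km.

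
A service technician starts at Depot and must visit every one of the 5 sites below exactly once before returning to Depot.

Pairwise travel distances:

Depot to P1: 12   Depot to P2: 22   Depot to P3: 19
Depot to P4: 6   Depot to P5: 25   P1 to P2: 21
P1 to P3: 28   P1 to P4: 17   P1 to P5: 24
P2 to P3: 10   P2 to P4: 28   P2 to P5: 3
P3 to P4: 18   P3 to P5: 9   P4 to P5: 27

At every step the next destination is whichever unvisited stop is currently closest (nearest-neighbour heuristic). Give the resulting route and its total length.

From Depot: distances to unvisited — P4=6, P1=12, P3=19, P2=22, P5=25. Nearest is P4 (6).
From P4: distances to unvisited — P1=17, P3=18, P5=27, P2=28. Nearest is P1 (17).
From P1: distances to unvisited — P2=21, P5=24, P3=28. Nearest is P2 (21).
From P2: distances to unvisited — P5=3, P3=10. Nearest is P5 (3).
From P5: distances to unvisited — P3=9. Nearest is P3 (9).
Return P3→Depot: 19.
Total = 6 + 17 + 21 + 3 + 9 + 19 = 75.

Nearest-neighbour total = 75; route Depot → P4 → P1 → P2 → P5 → P3 → Depot.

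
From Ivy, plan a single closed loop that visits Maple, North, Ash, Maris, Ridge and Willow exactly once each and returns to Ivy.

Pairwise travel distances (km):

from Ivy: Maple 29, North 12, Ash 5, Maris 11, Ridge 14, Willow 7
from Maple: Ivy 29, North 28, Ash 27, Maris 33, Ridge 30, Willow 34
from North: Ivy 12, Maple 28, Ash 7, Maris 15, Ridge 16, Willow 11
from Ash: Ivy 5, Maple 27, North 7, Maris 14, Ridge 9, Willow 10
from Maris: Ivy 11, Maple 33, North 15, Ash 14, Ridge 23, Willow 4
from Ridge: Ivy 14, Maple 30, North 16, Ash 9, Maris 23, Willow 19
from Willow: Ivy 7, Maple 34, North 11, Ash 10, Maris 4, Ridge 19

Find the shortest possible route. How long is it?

There are 360 distinct closed tours to check (reversals are equivalent).
Ivy-Maple-North-Ash-Maris-Ridge-Willow-Ivy: 29+28+7+14+23+19+7 = 127
Ivy-Maple-North-Ash-Maris-Willow-Ridge-Ivy: 29+28+7+14+4+19+14 = 115
Ivy-Maple-North-Ash-Ridge-Maris-Willow-Ivy: 29+28+7+9+23+4+7 = 107
Ivy-Maple-North-Ash-Ridge-Willow-Maris-Ivy: 29+28+7+9+19+4+11 = 107
Ivy-Maple-North-Ash-Willow-Maris-Ridge-Ivy: 29+28+7+10+4+23+14 = 115
Ivy-Maple-North-Ash-Willow-Ridge-Maris-Ivy: 29+28+7+10+19+23+11 = 127
Ivy-Maple-North-Maris-Ash-Ridge-Willow-Ivy: 29+28+15+14+9+19+7 = 121
Ivy-Maple-North-Maris-Ash-Willow-Ridge-Ivy: 29+28+15+14+10+19+14 = 129
… (352 more)
Ivy-Ash-Ridge-Maple-North-Maris-Willow-Ivy: 5+9+30+28+15+4+7 = 98  ← best
The minimum is 98.
One optimal route: Ivy → Ash → Ridge → Maple → North → Maris → Willow → Ivy (or its reverse).

98 km — the shortest possible round trip.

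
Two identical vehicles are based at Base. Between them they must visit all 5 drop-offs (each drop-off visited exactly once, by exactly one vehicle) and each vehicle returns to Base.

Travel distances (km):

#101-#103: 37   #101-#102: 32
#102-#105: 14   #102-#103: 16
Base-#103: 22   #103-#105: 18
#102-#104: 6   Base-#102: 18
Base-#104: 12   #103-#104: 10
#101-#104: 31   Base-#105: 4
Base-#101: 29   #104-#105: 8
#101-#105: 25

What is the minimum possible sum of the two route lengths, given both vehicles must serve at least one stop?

Check every non-empty split of the stops between the two vehicles; for each half take its own optimal tour:
  {#101} + {#102, #103, #104, #105}: 58 + 56 = 114
  {#102} + {#101, #103, #104, #105}: 36 + 88 = 124
  {#101, #102} + {#103, #104, #105}: 79 + 44 = 123
  {#103} + {#101, #102, #104, #105}: 44 + 79 = 123
  {#101, #103} + {#102, #104, #105}: 88 + 36 = 124
  {#102, #103} + {#101, #104, #105}: 56 + 72 = 128
  … (15 splits in total)
  {#101, #102, #103, #104} + {#105}: 99 + 8 = 107  ← best
Best: vehicle 1 Base → #101 → #102 → #103 → #104 → Base = 99; vehicle 2 Base → #105 → Base = 8; combined 107.

107 km — the smallest possible combined total.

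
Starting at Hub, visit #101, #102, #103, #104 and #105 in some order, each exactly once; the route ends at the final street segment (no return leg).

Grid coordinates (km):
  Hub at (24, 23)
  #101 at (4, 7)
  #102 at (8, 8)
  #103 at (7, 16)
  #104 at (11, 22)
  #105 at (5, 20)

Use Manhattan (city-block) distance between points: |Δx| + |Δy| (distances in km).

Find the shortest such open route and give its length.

There are 5! = 120 possible orderings.
Hub - #101 - #102 - #103 - #104 - #105: 36+5+9+10+8 = 68
Hub - #101 - #102 - #103 - #105 - #104: 36+5+9+6+8 = 64
Hub - #101 - #102 - #104 - #103 - #105: 36+5+17+10+6 = 74
Hub - #101 - #102 - #104 - #105 - #103: 36+5+17+8+6 = 72
Hub - #101 - #102 - #105 - #103 - #104: 36+5+15+6+10 = 72
Hub - #101 - #102 - #105 - #104 - #103: 36+5+15+8+10 = 74
Hub - #101 - #103 - #102 - #104 - #105: 36+12+9+17+8 = 82
Hub - #101 - #103 - #102 - #105 - #104: 36+12+9+15+8 = 80
Hub - #101 - #103 - #104 - #102 - #105: 36+12+10+17+15 = 90
Hub - #101 - #103 - #104 - #105 - #102: 36+12+10+8+15 = 81
Hub - #101 - #103 - #105 - #102 - #104: 36+12+6+15+17 = 86
Hub - #101 - #103 - #105 - #104 - #102: 36+12+6+8+17 = 79
Hub - #101 - #104 - #102 - #103 - #105: 36+22+17+9+6 = 90
Hub - #101 - #104 - #102 - #105 - #103: 36+22+17+15+6 = 96
… (106 more)
Hub - #104 - #105 - #103 - #102 - #101: 14+8+6+9+5 = 42  ← best
The minimum is 42.
One shortest path: Hub → #104 → #105 → #103 → #102 → #101.

Shortest open route: 42 km.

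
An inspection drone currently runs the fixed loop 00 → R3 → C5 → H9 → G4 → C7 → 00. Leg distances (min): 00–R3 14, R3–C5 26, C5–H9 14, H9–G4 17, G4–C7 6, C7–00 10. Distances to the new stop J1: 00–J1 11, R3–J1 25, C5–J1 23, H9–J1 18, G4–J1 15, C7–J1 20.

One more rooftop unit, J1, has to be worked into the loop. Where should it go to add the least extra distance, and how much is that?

Insertion cost between consecutive stops i–j is d(i,J1) + d(J1,j) − d(i,j):
  between 00 and R3: 11 + 25 − 14 = 22
  between R3 and C5: 25 + 23 − 26 = 22
  between C5 and H9: 23 + 18 − 14 = 27
  between H9 and G4: 18 + 15 − 17 = 16
  between G4 and C7: 15 + 20 − 6 = 29
  between C7 and 00: 20 + 11 − 10 = 21
Cheapest insertion is between H9 and G4, adding 16.
New total = 87 + 16 = 103.

Adding 16 min by placing J1 on the H9–G4 leg.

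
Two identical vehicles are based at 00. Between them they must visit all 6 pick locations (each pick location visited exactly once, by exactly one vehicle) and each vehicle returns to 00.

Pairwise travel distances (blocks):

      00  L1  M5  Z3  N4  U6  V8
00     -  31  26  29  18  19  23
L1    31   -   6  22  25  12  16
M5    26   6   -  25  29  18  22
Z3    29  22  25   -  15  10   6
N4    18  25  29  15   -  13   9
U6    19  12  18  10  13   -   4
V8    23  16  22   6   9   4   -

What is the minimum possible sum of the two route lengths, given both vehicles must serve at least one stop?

119 blocks — the smallest possible combined total.

Try each way of splitting the stops between the two vehicles (each non-empty) and, for each split, find the best tour for each vehicle:
  {L1} + {M5, Z3, N4, U6, V8}: 62 + 87 = 149
  {M5} + {L1, Z3, N4, U6, V8}: 52 + 86 = 138
  {L1, M5} + {Z3, N4, U6, V8}: 63 + 62 = 125
  {Z3} + {L1, M5, N4, U6, V8}: 58 + 75 = 133
  {L1, Z3} + {M5, N4, U6, V8}: 82 + 75 = 157
  {M5, Z3} + {L1, N4, U6, V8}: 80 + 74 = 154
  … (31 splits in total)
  {N4} + {L1, M5, Z3, U6, V8}: 36 + 83 = 119  ← best
Best: vehicle 1 00 → N4 → 00 = 36; vehicle 2 00 → M5 → L1 → Z3 → V8 → U6 → 00 = 83; combined 119.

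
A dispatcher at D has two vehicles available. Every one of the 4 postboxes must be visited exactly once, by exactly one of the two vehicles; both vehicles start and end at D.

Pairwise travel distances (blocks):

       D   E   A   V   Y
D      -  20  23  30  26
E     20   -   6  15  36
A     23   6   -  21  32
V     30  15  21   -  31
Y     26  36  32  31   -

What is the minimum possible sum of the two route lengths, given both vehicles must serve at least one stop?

126 blocks — the smallest possible combined total.

Try each way of splitting the stops between the two vehicles (each non-empty) and, for each split, find the best tour for each vehicle:
  {E} + {A, V, Y}: 40 + 101 = 141
  {A} + {E, V, Y}: 46 + 92 = 138
  {E, A} + {V, Y}: 49 + 87 = 136
  {V} + {E, A, Y}: 60 + 84 = 144
  {E, V} + {A, Y}: 65 + 81 = 146
  {A, V} + {E, Y}: 74 + 82 = 156
  … (7 splits in total)
  {E, A, V} + {Y}: 74 + 52 = 126  ← best
Best: vehicle 1 D → A → E → V → D = 74; vehicle 2 D → Y → D = 52; combined 126.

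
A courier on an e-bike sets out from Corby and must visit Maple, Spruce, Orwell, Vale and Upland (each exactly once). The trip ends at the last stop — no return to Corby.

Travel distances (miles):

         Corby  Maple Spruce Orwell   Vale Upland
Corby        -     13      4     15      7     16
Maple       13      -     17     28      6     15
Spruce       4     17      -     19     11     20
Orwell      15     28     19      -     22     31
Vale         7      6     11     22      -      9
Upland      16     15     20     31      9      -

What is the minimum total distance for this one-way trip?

There are 5! = 120 possible orderings.
Corby → Maple → Spruce → Orwell → Vale → Upland: 13+17+19+22+9 = 80
Corby → Maple → Spruce → Orwell → Upland → Vale: 13+17+19+31+9 = 89
Corby → Maple → Spruce → Vale → Orwell → Upland: 13+17+11+22+31 = 94
Corby → Maple → Spruce → Vale → Upland → Orwell: 13+17+11+9+31 = 81
Corby → Maple → Spruce → Upland → Orwell → Vale: 13+17+20+31+22 = 103
Corby → Maple → Spruce → Upland → Vale → Orwell: 13+17+20+9+22 = 81
Corby → Maple → Orwell → Spruce → Vale → Upland: 13+28+19+11+9 = 80
Corby → Maple → Orwell → Spruce → Upland → Vale: 13+28+19+20+9 = 89
Corby → Maple → Orwell → Vale → Spruce → Upland: 13+28+22+11+20 = 94
Corby → Maple → Orwell → Vale → Upland → Spruce: 13+28+22+9+20 = 92
Corby → Maple → Orwell → Upland → Spruce → Vale: 13+28+31+20+11 = 103
Corby → Maple → Orwell → Upland → Vale → Spruce: 13+28+31+9+11 = 92
Corby → Maple → Vale → Spruce → Orwell → Upland: 13+6+11+19+31 = 80
Corby → Maple → Vale → Spruce → Upland → Orwell: 13+6+11+20+31 = 81
… (106 more)
Corby → Spruce → Orwell → Maple → Vale → Upland: 4+19+28+6+9 = 66  ← best
The minimum is 66.
One shortest path: Corby → Spruce → Orwell → Maple → Vale → Upland.

Shortest open route: 66 miles.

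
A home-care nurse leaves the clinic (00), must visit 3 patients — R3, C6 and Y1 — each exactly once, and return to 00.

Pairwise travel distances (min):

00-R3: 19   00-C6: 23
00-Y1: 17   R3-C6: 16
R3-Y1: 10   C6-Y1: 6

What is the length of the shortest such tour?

Minimum total distance: 58 min.

00→R3→C6→Y1→00: 19+16+6+17 = 58
00→R3→Y1→C6→00: 19+10+6+23 = 58
00→C6→R3→Y1→00: 23+16+10+17 = 66
The minimum is 58.
One optimal route: 00 → R3 → C6 → Y1 → 00 (or its reverse).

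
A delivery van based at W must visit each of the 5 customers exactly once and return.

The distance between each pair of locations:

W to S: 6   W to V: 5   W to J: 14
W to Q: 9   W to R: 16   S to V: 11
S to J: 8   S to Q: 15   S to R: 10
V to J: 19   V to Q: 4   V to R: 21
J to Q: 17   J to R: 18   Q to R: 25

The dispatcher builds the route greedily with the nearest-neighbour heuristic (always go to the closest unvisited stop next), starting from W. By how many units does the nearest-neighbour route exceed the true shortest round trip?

6 longer than the optimal tour.

From W: V=5, S=6, Q=9, J=14, R=16 → choose V (5).
From V: Q=4, S=11, J=19, R=21 → choose Q (4).
From Q: S=15, J=17, R=25 → choose S (15).
From S: J=8, R=10 → choose J (8).
From J: R=18 → choose R (18).
NN route W → V → Q → S → J → R → W costs 66.
Optimal: W → S → R → J → Q → V → W costs 60 (by enumerating all 60 distinct tours).
Excess = 66 − 60 = 6.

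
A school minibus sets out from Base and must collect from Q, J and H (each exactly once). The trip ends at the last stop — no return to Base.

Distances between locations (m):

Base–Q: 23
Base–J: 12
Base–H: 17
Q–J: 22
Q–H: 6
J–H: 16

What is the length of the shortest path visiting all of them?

Minimum one-way distance = 34 m.

There are 3! = 6 possible orderings.
Base → Q → J → H: 23+22+16 = 61
Base → Q → H → J: 23+6+16 = 45
Base → J → Q → H: 12+22+6 = 40
Base → J → H → Q: 12+16+6 = 34
Base → H → Q → J: 17+6+22 = 45
Base → H → J → Q: 17+16+22 = 55
The minimum is 34.
One shortest path: Base → J → H → Q.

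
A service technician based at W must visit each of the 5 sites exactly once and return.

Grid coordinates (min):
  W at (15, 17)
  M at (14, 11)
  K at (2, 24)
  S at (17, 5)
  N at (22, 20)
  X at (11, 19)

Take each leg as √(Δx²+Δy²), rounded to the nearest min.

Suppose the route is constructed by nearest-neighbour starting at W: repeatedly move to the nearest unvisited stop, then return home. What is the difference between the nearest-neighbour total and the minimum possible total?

From W: X=4, M=6, N=8, S=12, K=15 → choose X (4).
From X: M=9, K=10, N=11, S=15 → choose M (9).
From M: S=7, N=12, K=18 → choose S (7).
From S: N=16, K=24 → choose N (16).
From N: K=20 → choose K (20).
NN route W → X → M → S → N → K → W costs 71.
Optimal: W → M → S → N → K → X → W costs 63 (by enumerating all 60 distinct tours).
Excess = 71 − 63 = 8.

The nearest-neighbour route is 8 min longer than optimal.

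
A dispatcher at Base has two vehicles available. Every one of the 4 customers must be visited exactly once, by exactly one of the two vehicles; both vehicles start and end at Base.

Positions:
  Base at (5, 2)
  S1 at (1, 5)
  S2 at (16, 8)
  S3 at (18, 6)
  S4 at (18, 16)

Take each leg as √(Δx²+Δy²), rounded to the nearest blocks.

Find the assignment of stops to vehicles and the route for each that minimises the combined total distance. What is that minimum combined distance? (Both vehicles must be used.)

Minimum combined distance: 54 blocks.

Check every non-empty split of the stops between the two vehicles; for each half take its own optimal tour:
  {S1} + {S2, S3, S4}: 10 + 44 = 54
  {S2} + {S1, S3, S4}: 26 + 49 = 75
  {S1, S2} + {S3, S4}: 33 + 43 = 76
  {S3} + {S1, S2, S4}: 28 + 46 = 74
  {S1, S3} + {S2, S4}: 36 + 40 = 76
  {S2, S3} + {S1, S4}: 30 + 44 = 74
  … (7 splits in total)
Best: vehicle 1 Base → S1 → Base = 10; vehicle 2 Base → S3 → S2 → S4 → Base = 44; combined 54.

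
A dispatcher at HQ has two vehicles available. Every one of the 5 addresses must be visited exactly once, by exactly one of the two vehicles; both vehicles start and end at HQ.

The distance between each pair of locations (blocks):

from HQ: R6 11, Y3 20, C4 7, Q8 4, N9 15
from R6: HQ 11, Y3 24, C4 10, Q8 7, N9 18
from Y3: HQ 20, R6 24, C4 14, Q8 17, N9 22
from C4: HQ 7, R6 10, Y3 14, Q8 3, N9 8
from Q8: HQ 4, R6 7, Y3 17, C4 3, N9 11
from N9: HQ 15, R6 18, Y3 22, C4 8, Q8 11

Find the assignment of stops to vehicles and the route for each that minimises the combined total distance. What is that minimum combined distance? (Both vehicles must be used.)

79 blocks — the smallest possible combined total.

Check every non-empty split of the stops between the two vehicles; for each half take its own optimal tour:
  {R6} + {Y3, C4, Q8, N9}: 22 + 57 = 79
  {Y3} + {R6, C4, Q8, N9}: 40 + 44 = 84
  {R6, Y3} + {C4, Q8, N9}: 55 + 30 = 85
  {C4} + {R6, Y3, Q8, N9}: 14 + 71 = 85
  {R6, C4} + {Y3, Q8, N9}: 28 + 57 = 85
  {Y3, C4} + {R6, Q8, N9}: 41 + 44 = 85
  … (15 splits in total)
Best: vehicle 1 HQ → R6 → HQ = 22; vehicle 2 HQ → Y3 → C4 → N9 → Q8 → HQ = 57; combined 79.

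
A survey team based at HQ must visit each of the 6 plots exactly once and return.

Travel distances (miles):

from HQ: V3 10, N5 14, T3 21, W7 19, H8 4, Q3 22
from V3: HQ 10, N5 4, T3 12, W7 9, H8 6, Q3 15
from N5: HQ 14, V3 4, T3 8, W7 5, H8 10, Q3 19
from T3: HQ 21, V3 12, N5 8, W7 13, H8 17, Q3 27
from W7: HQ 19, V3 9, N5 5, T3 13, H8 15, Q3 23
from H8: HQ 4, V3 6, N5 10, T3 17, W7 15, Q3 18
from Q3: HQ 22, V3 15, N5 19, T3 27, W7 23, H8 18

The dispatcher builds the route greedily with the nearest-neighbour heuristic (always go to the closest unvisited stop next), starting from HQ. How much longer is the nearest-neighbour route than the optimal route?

1 miles longer than the optimal tour.

HQ: H8=4, V3=10, N5=14, W7=19, T3=21, Q3=22 ⇒ H8
H8: V3=6, N5=10, W7=15, T3=17, Q3=18 ⇒ V3
V3: N5=4, W7=9, T3=12, Q3=15 ⇒ N5
N5: W7=5, T3=8, Q3=19 ⇒ W7
W7: T3=13, Q3=23 ⇒ T3
T3: Q3=27 ⇒ Q3
NN route HQ → H8 → V3 → N5 → W7 → T3 → Q3 → HQ costs 81.
Optimal: HQ → V3 → N5 → T3 → W7 → Q3 → H8 → HQ costs 80 (by enumerating all 360 distinct tours).
Excess = 81 − 80 = 1.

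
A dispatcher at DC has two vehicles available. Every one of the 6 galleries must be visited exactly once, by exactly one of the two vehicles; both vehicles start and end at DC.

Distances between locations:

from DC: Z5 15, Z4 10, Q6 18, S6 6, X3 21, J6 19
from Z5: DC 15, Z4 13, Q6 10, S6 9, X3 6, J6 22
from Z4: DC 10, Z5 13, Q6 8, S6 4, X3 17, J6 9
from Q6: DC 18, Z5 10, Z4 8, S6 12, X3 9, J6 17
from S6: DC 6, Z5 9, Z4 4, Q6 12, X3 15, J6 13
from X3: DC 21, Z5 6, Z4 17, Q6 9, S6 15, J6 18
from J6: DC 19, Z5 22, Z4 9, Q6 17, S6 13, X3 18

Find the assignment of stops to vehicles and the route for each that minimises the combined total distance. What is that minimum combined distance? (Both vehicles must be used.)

78 — the smallest possible combined total.

There are 2^5 − 1 = 31 ways to divide the 6 stops into two non-empty groups. For each, the best each vehicle can do is its own shortest tour through its group:
  {Z5} + {Z4, Q6, S6, X3, J6}: 30 + 64 = 94
  {Z4} + {Z5, Q6, S6, X3, J6}: 20 + 66 = 86
  {Z5, Z4} + {Q6, S6, X3, J6}: 38 + 64 = 102
  {Q6} + {Z5, Z4, S6, X3, J6}: 36 + 58 = 94
  {Z5, Q6} + {Z4, S6, X3, J6}: 43 + 58 = 101
  {Z4, Q6} + {Z5, S6, X3, J6}: 36 + 58 = 94
  … (31 splits in total)
  {S6} + {Z5, Z4, Q6, X3, J6}: 12 + 66 = 78  ← best
Best: vehicle 1 DC → S6 → DC = 12; vehicle 2 DC → Z5 → X3 → Q6 → Z4 → J6 → DC = 66; combined 78.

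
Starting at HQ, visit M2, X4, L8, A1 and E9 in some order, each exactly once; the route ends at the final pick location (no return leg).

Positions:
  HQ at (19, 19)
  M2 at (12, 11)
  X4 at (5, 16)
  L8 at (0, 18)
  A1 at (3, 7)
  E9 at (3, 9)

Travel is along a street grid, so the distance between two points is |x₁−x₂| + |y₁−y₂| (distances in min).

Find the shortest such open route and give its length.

46 min — the minimum one-way total.

There are 5! = 120 possible orderings.
HQ→M2→X4→L8→A1→E9: 15+12+7+14+2 = 50
HQ→M2→X4→L8→E9→A1: 15+12+7+12+2 = 48
HQ→M2→X4→A1→L8→E9: 15+12+11+14+12 = 64
HQ→M2→X4→A1→E9→L8: 15+12+11+2+12 = 52
HQ→M2→X4→E9→L8→A1: 15+12+9+12+14 = 62
HQ→M2→X4→E9→A1→L8: 15+12+9+2+14 = 52
HQ→M2→L8→X4→A1→E9: 15+19+7+11+2 = 54
HQ→M2→L8→X4→E9→A1: 15+19+7+9+2 = 52
HQ→M2→L8→A1→X4→E9: 15+19+14+11+9 = 68
HQ→M2→L8→A1→E9→X4: 15+19+14+2+9 = 59
HQ→M2→L8→E9→X4→A1: 15+19+12+9+11 = 66
HQ→M2→L8→E9→A1→X4: 15+19+12+2+11 = 59
HQ→M2→A1→X4→L8→E9: 15+13+11+7+12 = 58
HQ→M2→A1→X4→E9→L8: 15+13+11+9+12 = 60
… (106 more)
HQ→M2→A1→E9→X4→L8: 15+13+2+9+7 = 46  ← best
The minimum is 46.
One shortest path: HQ → M2 → A1 → E9 → X4 → L8.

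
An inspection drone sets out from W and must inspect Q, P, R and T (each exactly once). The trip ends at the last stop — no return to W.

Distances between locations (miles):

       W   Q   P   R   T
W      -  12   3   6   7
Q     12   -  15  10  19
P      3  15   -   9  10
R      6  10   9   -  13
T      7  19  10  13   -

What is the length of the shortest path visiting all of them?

Minimum one-way distance = 36 miles.

There are 4! = 24 possible orderings.
W - Q - P - R - T: 12+15+9+13 = 49
W - Q - P - T - R: 12+15+10+13 = 50
W - Q - R - P - T: 12+10+9+10 = 41
W - Q - R - T - P: 12+10+13+10 = 45
W - Q - T - P - R: 12+19+10+9 = 50
W - Q - T - R - P: 12+19+13+9 = 53
W - P - Q - R - T: 3+15+10+13 = 41
W - P - Q - T - R: 3+15+19+13 = 50
W - P - R - Q - T: 3+9+10+19 = 41
W - P - R - T - Q: 3+9+13+19 = 44
W - P - T - Q - R: 3+10+19+10 = 42
W - P - T - R - Q: 3+10+13+10 = 36
W - R - Q - P - T: 6+10+15+10 = 41
W - R - Q - T - P: 6+10+19+10 = 45
… (10 more)
The minimum is 36.
One shortest path: W → P → T → R → Q.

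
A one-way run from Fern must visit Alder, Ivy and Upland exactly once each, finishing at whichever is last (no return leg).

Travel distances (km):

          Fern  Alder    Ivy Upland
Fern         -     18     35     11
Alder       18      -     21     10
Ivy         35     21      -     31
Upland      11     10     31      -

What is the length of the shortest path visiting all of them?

Shortest open route: 42 km.

There are 3! = 6 possible orderings.
Fern → Alder → Ivy → Upland: 18+21+31 = 70
Fern → Alder → Upland → Ivy: 18+10+31 = 59
Fern → Ivy → Alder → Upland: 35+21+10 = 66
Fern → Ivy → Upland → Alder: 35+31+10 = 76
Fern → Upland → Alder → Ivy: 11+10+21 = 42
Fern → Upland → Ivy → Alder: 11+31+21 = 63
The minimum is 42.
One shortest path: Fern → Upland → Alder → Ivy.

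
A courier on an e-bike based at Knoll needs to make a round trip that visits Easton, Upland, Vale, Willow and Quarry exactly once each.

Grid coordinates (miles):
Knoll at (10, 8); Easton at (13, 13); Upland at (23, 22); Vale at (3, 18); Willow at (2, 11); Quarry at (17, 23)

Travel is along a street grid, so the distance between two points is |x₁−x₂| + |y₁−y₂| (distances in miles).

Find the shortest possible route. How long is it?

Knoll → Easton → Upland → Vale → Willow → Quarry → Knoll: 8+19+24+8+27+22 = 108
Knoll → Easton → Upland → Vale → Quarry → Willow → Knoll: 8+19+24+19+27+11 = 108
Knoll → Easton → Upland → Willow → Vale → Quarry → Knoll: 8+19+32+8+19+22 = 108
Knoll → Easton → Upland → Willow → Quarry → Vale → Knoll: 8+19+32+27+19+17 = 122
Knoll → Easton → Upland → Quarry → Vale → Willow → Knoll: 8+19+7+19+8+11 = 72
Knoll → Easton → Upland → Quarry → Willow → Vale → Knoll: 8+19+7+27+8+17 = 86
Knoll → Easton → Vale → Upland → Willow → Quarry → Knoll: 8+15+24+32+27+22 = 128
Knoll → Easton → Vale → Upland → Quarry → Willow → Knoll: 8+15+24+7+27+11 = 92
Knoll → Easton → Vale → Willow → Upland → Quarry → Knoll: 8+15+8+32+7+22 = 92
Knoll → Easton → Vale → Willow → Quarry → Upland → Knoll: 8+15+8+27+7+27 = 92
Knoll → Easton → Vale → Quarry → Upland → Willow → Knoll: 8+15+19+7+32+11 = 92
Knoll → Easton → Vale → Quarry → Willow → Upland → Knoll: 8+15+19+27+32+27 = 128
Knoll → Easton → Willow → Upland → Vale → Quarry → Knoll: 8+13+32+24+19+22 = 118
Knoll → Easton → Willow → Upland → Quarry → Vale → Knoll: 8+13+32+7+19+17 = 96
… (46 more)
The minimum is 72.
One optimal route: Knoll → Easton → Upland → Quarry → Vale → Willow → Knoll (or its reverse).

72 miles — the shortest possible round trip.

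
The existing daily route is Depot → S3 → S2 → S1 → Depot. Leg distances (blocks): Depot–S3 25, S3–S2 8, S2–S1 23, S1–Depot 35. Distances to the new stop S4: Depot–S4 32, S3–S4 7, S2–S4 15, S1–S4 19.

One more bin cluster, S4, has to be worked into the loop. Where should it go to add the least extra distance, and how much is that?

Insertion cost between consecutive stops i–j is d(i,S4) + d(S4,j) − d(i,j):
  between Depot and S3: 32 + 7 − 25 = 14
  between S3 and S2: 7 + 15 − 8 = 14
  between S2 and S1: 15 + 19 − 23 = 11
  between S1 and Depot: 19 + 32 − 35 = 16
Cheapest insertion is between S2 and S1, adding 11.
New total = 91 + 11 = 102.

+11 blocks — insert S4 between S2 and S1.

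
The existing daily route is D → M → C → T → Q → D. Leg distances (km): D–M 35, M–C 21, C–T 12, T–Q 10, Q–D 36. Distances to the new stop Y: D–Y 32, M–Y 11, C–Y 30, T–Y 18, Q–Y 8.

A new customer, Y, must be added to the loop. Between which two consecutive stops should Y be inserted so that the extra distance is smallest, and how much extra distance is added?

Minimum extra distance: 4 km, inserting Y between Q and D.

Insertion cost between consecutive stops i–j is d(i,Y) + d(Y,j) − d(i,j):
  between D and M: 32 + 11 − 35 = 8
  between M and C: 11 + 30 − 21 = 20
  between C and T: 30 + 18 − 12 = 36
  between T and Q: 18 + 8 − 10 = 16
  between Q and D: 8 + 32 − 36 = 4
Cheapest insertion is between Q and D, adding 4.
New total = 114 + 4 = 118.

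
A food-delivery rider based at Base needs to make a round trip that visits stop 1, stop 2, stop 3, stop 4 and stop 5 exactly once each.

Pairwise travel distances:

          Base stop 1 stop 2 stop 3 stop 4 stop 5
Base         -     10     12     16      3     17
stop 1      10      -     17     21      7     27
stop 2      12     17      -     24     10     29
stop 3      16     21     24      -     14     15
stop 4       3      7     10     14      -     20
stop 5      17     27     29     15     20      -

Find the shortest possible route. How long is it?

Minimum total distance: 82.

With 5 stops there are 5!/2 = 60 distinct round trips (a route and its reverse cost the same).
Base→stop 1→stop 2→stop 3→stop 4→stop 5→Base: 10+17+24+14+20+17 = 102
Base→stop 1→stop 2→stop 3→stop 5→stop 4→Base: 10+17+24+15+20+3 = 89
Base→stop 1→stop 2→stop 4→stop 3→stop 5→Base: 10+17+10+14+15+17 = 83
Base→stop 1→stop 2→stop 4→stop 5→stop 3→Base: 10+17+10+20+15+16 = 88
Base→stop 1→stop 2→stop 5→stop 3→stop 4→Base: 10+17+29+15+14+3 = 88
Base→stop 1→stop 2→stop 5→stop 4→stop 3→Base: 10+17+29+20+14+16 = 106
Base→stop 1→stop 3→stop 2→stop 4→stop 5→Base: 10+21+24+10+20+17 = 102
Base→stop 1→stop 3→stop 2→stop 5→stop 4→Base: 10+21+24+29+20+3 = 107
Base→stop 1→stop 3→stop 4→stop 2→stop 5→Base: 10+21+14+10+29+17 = 101
Base→stop 1→stop 3→stop 4→stop 5→stop 2→Base: 10+21+14+20+29+12 = 106
Base→stop 1→stop 3→stop 5→stop 2→stop 4→Base: 10+21+15+29+10+3 = 88
Base→stop 1→stop 3→stop 5→stop 4→stop 2→Base: 10+21+15+20+10+12 = 88
Base→stop 1→stop 4→stop 2→stop 3→stop 5→Base: 10+7+10+24+15+17 = 83
Base→stop 1→stop 4→stop 2→stop 5→stop 3→Base: 10+7+10+29+15+16 = 87
… (46 more)
Base→stop 2→stop 1→stop 4→stop 3→stop 5→Base: 12+17+7+14+15+17 = 82  ← best
The minimum is 82.
One optimal route: Base → stop 2 → stop 1 → stop 4 → stop 3 → stop 5 → Base (or its reverse).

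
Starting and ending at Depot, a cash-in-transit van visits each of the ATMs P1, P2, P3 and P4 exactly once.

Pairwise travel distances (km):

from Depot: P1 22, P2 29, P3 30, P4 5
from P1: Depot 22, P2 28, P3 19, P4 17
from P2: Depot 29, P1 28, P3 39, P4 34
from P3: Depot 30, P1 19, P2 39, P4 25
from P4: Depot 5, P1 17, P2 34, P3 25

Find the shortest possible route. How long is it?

Depot - P1 - P2 - P3 - P4 - Depot: 22+28+39+25+5 = 119
Depot - P1 - P2 - P4 - P3 - Depot: 22+28+34+25+30 = 139
Depot - P1 - P3 - P2 - P4 - Depot: 22+19+39+34+5 = 119
Depot - P1 - P3 - P4 - P2 - Depot: 22+19+25+34+29 = 129
Depot - P1 - P4 - P2 - P3 - Depot: 22+17+34+39+30 = 142
Depot - P1 - P4 - P3 - P2 - Depot: 22+17+25+39+29 = 132
Depot - P2 - P1 - P3 - P4 - Depot: 29+28+19+25+5 = 106
Depot - P2 - P1 - P4 - P3 - Depot: 29+28+17+25+30 = 129
Depot - P2 - P3 - P1 - P4 - Depot: 29+39+19+17+5 = 109
Depot - P2 - P4 - P1 - P3 - Depot: 29+34+17+19+30 = 129
Depot - P3 - P1 - P2 - P4 - Depot: 30+19+28+34+5 = 116
Depot - P3 - P2 - P1 - P4 - Depot: 30+39+28+17+5 = 119
The minimum is 106.
One optimal route: Depot → P2 → P1 → P3 → P4 → Depot (or its reverse).

Shortest round trip = 106 km.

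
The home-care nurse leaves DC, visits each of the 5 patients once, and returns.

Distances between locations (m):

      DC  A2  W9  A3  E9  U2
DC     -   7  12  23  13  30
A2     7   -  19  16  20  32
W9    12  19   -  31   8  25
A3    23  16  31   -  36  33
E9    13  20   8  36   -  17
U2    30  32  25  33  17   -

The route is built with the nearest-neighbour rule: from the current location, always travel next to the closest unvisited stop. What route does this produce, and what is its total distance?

Nearest-neighbour total = 109 m; route DC → A2 → A3 → W9 → E9 → U2 → DC.

From DC: distances to unvisited — A2=7, W9=12, E9=13, A3=23, U2=30. Nearest is A2 (7).
From A2: distances to unvisited — A3=16, W9=19, E9=20, U2=32. Nearest is A3 (16).
From A3: distances to unvisited — W9=31, U2=33, E9=36. Nearest is W9 (31).
From W9: distances to unvisited — E9=8, U2=25. Nearest is E9 (8).
From E9: distances to unvisited — U2=17. Nearest is U2 (17).
Return U2→DC: 30.
Total = 7 + 16 + 31 + 8 + 17 + 30 = 109.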